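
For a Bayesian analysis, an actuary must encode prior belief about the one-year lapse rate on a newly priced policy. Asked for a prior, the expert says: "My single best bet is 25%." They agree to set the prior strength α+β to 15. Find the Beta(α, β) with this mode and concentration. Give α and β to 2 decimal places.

α = 4.25, β = 10.75

For α,β > 1 the Beta mode is (α−1)/(α+β−2). With α+β = 15, the mode is (α−1)/13.
Set (α−1)/13 = 0.25 → α = 1 + 0.25·13 = 4.25.
β = 15 − α = 10.75.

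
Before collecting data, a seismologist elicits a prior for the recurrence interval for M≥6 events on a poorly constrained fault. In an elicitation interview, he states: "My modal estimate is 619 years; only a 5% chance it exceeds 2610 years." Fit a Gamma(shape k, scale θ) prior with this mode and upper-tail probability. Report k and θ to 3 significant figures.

Gamma(k,θ) with k>1 has mode (k−1)θ, so θ = 619/(k−1).
Need P(X < 2610) = 0.95 with θ tied to k this way. Start at k = 2, θ = 619: P(X<2610) ≈ 0.923.
Too low — raise k to concentrate. Iterating converges to k ≈ 2.2.
Then θ = 619/(2.2−1) ≈ 515.

k ≈ 2.2, θ ≈ 515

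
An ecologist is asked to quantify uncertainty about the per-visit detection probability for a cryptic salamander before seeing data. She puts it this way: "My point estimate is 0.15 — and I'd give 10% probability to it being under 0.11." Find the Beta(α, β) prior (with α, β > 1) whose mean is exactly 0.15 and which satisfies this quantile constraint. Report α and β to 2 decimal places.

α ≈ 18.24, β ≈ 103.36

With mean 0.15 fixed, write α = 0.15s, β = 0.85s where s = α+β.
Need P(θ < 0.11) = 0.1 under Beta(0.15s, 0.85s). Normal approximation: (q−m)/√(m(1−m)/s) ≈ z_{0.1} = -1.28, so s ≈ 0.15·0.85·(-1.28)²/(0.11−0.15)² = 130.9.
At s = 130.9: P(θ<0.11) ≈ 0.091. Adjusting to match 0.1 gives s ≈ 121.60.
So α = 0.15·121.60 ≈ 18.24, β = 0.85·121.60 ≈ 103.36.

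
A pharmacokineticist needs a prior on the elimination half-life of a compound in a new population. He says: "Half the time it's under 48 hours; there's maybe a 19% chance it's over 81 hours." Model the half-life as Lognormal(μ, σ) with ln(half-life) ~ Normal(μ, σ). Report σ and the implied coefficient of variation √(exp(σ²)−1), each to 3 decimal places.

If T ~ Lognormal(μ,σ) then ln T ~ Normal(μ,σ), so the p-quantile of ln T is μ + z_p·σ.
ln(48) = 3.871 and ln(81) = 4.394; z_{0.5} = 0, z_{0.81} = 0.8779.
σ = (4.394 − 3.871)/(0.8779 − (0)) = 0.596.
μ = 3.871 − (0)·0.596 = 3.871.
CV = √(exp(σ²)−1) = √(exp(0.3552)−1) = 0.653.

σ ≈ 0.596, CV ≈ 0.653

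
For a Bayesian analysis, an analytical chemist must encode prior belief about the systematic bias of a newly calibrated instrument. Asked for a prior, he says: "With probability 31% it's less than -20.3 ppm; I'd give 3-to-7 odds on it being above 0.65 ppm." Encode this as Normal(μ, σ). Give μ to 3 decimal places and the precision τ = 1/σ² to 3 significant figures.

For Normal(μ,σ), the p-quantile is μ + z_p·σ. Here z_{0.31} = -0.4959, z_{0.7} = 0.5244.
So -20.3 = μ − 0.4959σ and 0.65 = μ + 0.5244σ.
Subtracting: σ = (0.65 − -20.3)/(0.5244 − (-0.4959)) = 20.534.
Then μ = -20.3 − (-0.4959)·20.534 = -10.118.
Precision τ = 1/σ² = 1/20.53² = 0.00237.

μ = -10.118, τ = 0.00237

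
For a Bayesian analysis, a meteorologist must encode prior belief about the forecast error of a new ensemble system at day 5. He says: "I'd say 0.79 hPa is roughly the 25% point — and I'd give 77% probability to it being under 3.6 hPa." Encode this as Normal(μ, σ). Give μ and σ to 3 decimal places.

The p-quantile of Normal(μ,σ) is μ + z_p·σ, with z_{0.25} = -0.6745 and z_{0.77} = 0.7388.
Eliminate σ: μ = (z₂·x₁ − z₁·x₂)/(z₂ − z₁) = (0.7388·0.79 − (-0.6745)·3.6)/1.413 = 2.131.
Then σ = (x₂ − x₁)/(z₂ − z₁) = (3.6 − 0.79)/1.413 = 1.988.

μ = 2.131, σ = 1.988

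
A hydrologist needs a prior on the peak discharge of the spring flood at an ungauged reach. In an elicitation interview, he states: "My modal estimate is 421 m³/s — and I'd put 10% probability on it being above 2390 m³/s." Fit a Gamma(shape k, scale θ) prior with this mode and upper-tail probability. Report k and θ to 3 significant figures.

Gamma(k,θ) with k>1 has mode (k−1)θ, so θ = 421/(k−1).
Need P(X < 2390) = 0.9 with θ tied to k this way. Start at k = 2, θ = 421: P(X<2390) ≈ 0.977.
Too high — lower k to spread out. Iterating converges to k ≈ 1.57.
Then θ = 421/(1.57−1) ≈ 739.

k ≈ 1.57, θ ≈ 739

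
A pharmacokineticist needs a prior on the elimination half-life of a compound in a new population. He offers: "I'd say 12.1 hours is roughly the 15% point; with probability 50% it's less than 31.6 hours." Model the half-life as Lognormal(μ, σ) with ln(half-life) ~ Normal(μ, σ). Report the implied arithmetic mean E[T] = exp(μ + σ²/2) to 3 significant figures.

E[T] ≈ 48.5 hours

If T ~ Lognormal(μ,σ) then ln T ~ Normal(μ,σ), so the p-quantile of ln T is μ + z_p·σ.
ln(12.1) = 2.493 and ln(31.6) = 3.453; z_{0.15} = -1.036, z_{0.5} = 0.
σ = (3.453 − 2.493)/(0 − (-1.036)) = 0.926.
μ = 2.493 − (-1.036)·0.926 = 3.453.
E[T] = exp(μ + σ²/2) = exp(3.453 + 0.4289) = 48.5 hours.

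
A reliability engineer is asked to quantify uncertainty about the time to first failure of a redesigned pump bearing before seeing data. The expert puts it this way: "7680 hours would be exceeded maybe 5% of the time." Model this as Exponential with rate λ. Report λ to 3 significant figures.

P(T > 7680.0) = e^(−λ·7680.0) = 0.05, so λ = −ln(0.05)/7680.0 = 0.00039.

λ ≈ 0.00039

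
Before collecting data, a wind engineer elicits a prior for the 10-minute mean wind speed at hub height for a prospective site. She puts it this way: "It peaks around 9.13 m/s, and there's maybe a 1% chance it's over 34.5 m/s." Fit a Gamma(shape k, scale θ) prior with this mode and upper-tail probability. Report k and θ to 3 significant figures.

Gamma(k,θ) with k>1 has mode (k−1)θ, so θ = 9.13/(k−1).
Need P(X < 34.5) = 0.99 with θ tied to k this way. Start at k = 2, θ = 9.13: P(X<34.5) ≈ 0.891.
Too low — raise k to concentrate. Iterating converges to k ≈ 3.4.
Then θ = 9.13/(3.4−1) ≈ 3.8.

k ≈ 3.4, θ ≈ 3.8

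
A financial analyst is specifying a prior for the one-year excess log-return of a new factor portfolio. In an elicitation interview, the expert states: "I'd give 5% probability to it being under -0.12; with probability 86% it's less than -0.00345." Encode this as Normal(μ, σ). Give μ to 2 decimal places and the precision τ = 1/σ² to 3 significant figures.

For Normal(μ,σ), the p-quantile is μ + z_p·σ. Here z_{0.05} = -1.645, z_{0.86} = 1.08.
So -0.12 = μ − 1.645σ and -0.00345 = μ + 1.08σ.
Subtracting: σ = (-0.00345 − -0.12)/(1.08 − (-1.645)) = 0.04.
Then μ = -0.12 − (-1.645)·0.04 = -0.05.
Precision τ = 1/σ² = 1/0.04277² = 547.

μ = -0.05, τ = 547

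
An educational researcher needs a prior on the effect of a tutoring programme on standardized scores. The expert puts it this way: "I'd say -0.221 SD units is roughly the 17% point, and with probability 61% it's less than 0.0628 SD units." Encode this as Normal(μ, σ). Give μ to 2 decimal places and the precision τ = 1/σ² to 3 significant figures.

The p-quantile of Normal(μ,σ) is μ + z_p·σ, with z_{0.17} = -0.9542 and z_{0.61} = 0.2793.
Eliminate σ: μ = (z₂·x₁ − z₁·x₂)/(z₂ − z₁) = (0.2793·-0.221 − (-0.9542)·0.0628)/1.233 = -0.00.
Then σ = (x₂ − x₁)/(z₂ − z₁) = (0.0628 − -0.221)/1.233 = 0.23.
Precision τ = 1/σ² = 1/0.2301² = 18.9.

μ = -0.00, τ = 18.9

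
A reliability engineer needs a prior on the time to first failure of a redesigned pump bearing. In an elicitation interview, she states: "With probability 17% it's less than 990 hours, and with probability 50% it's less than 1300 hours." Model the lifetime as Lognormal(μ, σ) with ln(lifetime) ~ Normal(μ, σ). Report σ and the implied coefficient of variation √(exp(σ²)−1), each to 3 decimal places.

If T ~ Lognormal(μ,σ) then ln T ~ Normal(μ,σ), so the p-quantile of ln T is μ + z_p·σ.
ln(990) = 6.898 and ln(1300) = 7.17; z_{0.17} = -0.9542, z_{0.5} = 0.
σ = (7.17 − 6.898)/(0 − (-0.9542)) = 0.286.
μ = 6.898 − (-0.9542)·0.286 = 7.170.
CV = √(exp(σ²)−1) = √(exp(0.0815)−1) = 0.291.

σ ≈ 0.286, CV ≈ 0.291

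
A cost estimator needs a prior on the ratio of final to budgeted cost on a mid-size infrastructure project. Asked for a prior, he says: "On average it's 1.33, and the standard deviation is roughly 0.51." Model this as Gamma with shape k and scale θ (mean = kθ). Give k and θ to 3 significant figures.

k ≈ 6.8, θ ≈ 0.196

For Gamma(k, scale θ): mean = kθ, variance = kθ², so CV = 1/√k.
CV = SD/mean = 0.51/1.33 = 0.3835, hence k = 1/CV² = 6.8.
Then θ = mean/k = 1.33/6.8 = 0.196.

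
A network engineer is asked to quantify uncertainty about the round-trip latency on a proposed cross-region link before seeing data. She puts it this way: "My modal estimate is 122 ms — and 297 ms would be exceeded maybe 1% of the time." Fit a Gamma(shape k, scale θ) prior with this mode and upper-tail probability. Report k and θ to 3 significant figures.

k ≈ 6.96, θ ≈ 20.5

Gamma(k,θ) with k>1 has mode (k−1)θ, so θ = 122/(k−1).
Need P(X < 297) = 0.99 with θ tied to k this way. Start at k = 2, θ = 122: P(X<297) ≈ 0.699.
Too low — raise k to concentrate. Iterating converges to k ≈ 6.96.
Then θ = 122/(6.96−1) ≈ 20.5.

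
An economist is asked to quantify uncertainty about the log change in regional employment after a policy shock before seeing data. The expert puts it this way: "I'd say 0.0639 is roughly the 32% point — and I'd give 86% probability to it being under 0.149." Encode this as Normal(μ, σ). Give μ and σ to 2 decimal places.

μ = 0.09, σ = 0.05

The p-quantile of Normal(μ,σ) is μ + z_p·σ, with z_{0.32} = -0.4677 and z_{0.86} = 1.08.
Eliminate σ: μ = (z₂·x₁ − z₁·x₂)/(z₂ − z₁) = (1.08·0.0639 − (-0.4677)·0.149)/1.548 = 0.09.
Then σ = (x₂ − x₁)/(z₂ − z₁) = (0.149 − 0.0639)/1.548 = 0.05.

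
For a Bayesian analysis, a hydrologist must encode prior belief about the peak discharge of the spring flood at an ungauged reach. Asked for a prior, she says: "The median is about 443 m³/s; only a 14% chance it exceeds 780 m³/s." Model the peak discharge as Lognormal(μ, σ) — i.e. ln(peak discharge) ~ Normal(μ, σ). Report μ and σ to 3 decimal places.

μ ≈ 6.094, σ ≈ 0.524

If T ~ Lognormal(μ,σ) then ln T ~ Normal(μ,σ), so the p-quantile of ln T is μ + z_p·σ.
ln(443) = 6.094 and ln(780) = 6.659; z_{0.5} = 0, z_{0.86} = 1.08.
σ = (6.659 − 6.094)/(1.08 − (0)) = 0.524.
μ = 6.094 − (0)·0.524 = 6.094.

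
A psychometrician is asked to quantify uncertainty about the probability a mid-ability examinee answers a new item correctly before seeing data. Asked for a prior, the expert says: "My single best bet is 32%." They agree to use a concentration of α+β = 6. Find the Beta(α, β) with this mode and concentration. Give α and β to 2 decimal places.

For α,β > 1 the Beta mode is (α−1)/(α+β−2). With α+β = 6, the mode is (α−1)/4.
Set (α−1)/4 = 0.32 → α = 1 + 0.32·4 = 2.28.
β = 6 − α = 3.72.

α = 2.28, β = 3.72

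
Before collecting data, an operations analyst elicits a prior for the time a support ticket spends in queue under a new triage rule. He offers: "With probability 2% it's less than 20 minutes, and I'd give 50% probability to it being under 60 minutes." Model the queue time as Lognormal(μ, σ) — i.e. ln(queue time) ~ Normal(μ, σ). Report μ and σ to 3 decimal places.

If T ~ Lognormal(μ,σ) then ln T ~ Normal(μ,σ), so the p-quantile of ln T is μ + z_p·σ.
ln(20) = 2.996 and ln(60) = 4.094; z_{0.02} = -2.054, z_{0.5} = 0.
σ = (4.094 − 2.996)/(0 − (-2.054)) = 0.535.
μ = 2.996 − (-2.054)·0.535 = 4.094.

μ ≈ 4.094, σ ≈ 0.535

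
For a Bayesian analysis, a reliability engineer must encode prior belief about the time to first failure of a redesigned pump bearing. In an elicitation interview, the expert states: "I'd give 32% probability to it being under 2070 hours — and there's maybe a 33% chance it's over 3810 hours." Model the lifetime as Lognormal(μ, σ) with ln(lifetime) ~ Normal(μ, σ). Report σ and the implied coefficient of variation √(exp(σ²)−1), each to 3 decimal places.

If T ~ Lognormal(μ,σ) then ln T ~ Normal(μ,σ), so the p-quantile of ln T is μ + z_p·σ.
ln(2070) = 7.635 and ln(3810) = 8.245; z_{0.32} = -0.4677, z_{0.67} = 0.4399.
σ = (8.245 − 7.635)/(0.4399 − (-0.4677)) = 0.672.
μ = 7.635 − (-0.4677)·0.672 = 7.950.
CV = √(exp(σ²)−1) = √(exp(0.4518)−1) = 0.756.

σ ≈ 0.672, CV ≈ 0.756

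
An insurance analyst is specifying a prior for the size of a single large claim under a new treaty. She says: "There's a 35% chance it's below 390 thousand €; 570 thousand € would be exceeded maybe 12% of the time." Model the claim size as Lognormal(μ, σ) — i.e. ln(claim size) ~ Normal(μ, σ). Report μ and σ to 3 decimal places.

If T ~ Lognormal(μ,σ) then ln T ~ Normal(μ,σ), so the p-quantile of ln T is μ + z_p·σ.
ln(390) = 5.966 and ln(570) = 6.346; z_{0.35} = -0.3853, z_{0.88} = 1.175.
σ = (6.346 − 5.966)/(1.175 − (-0.3853)) = 0.243.
μ = 5.966 − (-0.3853)·0.243 = 6.060.

μ ≈ 6.060, σ ≈ 0.243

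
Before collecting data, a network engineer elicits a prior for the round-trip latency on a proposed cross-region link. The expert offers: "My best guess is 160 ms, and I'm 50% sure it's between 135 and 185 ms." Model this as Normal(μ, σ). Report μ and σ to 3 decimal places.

A symmetric 50% interval runs μ ± z·σ with z = 0.6745.
Half-width = 25, so σ = 25/0.6745 = 37.065.
μ is the stated best guess, 160.000.

μ = 160.000, σ = 37.065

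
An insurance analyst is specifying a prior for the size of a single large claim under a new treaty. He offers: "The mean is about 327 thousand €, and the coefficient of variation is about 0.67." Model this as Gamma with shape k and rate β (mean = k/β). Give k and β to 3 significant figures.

For Gamma(k, rate β): mean = k/β, variance = k/β², so CV = 1/√k.
CV = 0.67, hence k = 1/CV² = 2.23.
Then β = k/mean = 2.23/327 = 0.00681.

k ≈ 2.23, β ≈ 0.00681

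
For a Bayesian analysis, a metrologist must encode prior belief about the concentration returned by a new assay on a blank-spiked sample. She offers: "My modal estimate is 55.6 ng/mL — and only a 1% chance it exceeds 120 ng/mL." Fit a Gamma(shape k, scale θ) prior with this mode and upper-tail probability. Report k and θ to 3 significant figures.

k ≈ 9.18, θ ≈ 6.8

Gamma(k,θ) with k>1 has mode (k−1)θ, so θ = 55.6/(k−1).
Need P(X < 120) = 0.99 with θ tied to k this way. Start at k = 2, θ = 55.6: P(X<120) ≈ 0.635.
Too low — raise k to concentrate. Iterating converges to k ≈ 9.18.
Then θ = 55.6/(9.18−1) ≈ 6.8.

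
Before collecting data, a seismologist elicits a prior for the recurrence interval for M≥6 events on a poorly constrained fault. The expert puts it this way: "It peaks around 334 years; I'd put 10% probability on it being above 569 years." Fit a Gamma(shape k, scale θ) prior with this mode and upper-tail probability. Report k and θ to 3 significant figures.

Gamma(k,θ) with k>1 has mode (k−1)θ, so θ = 334/(k−1).
Need P(X < 569) = 0.9 with θ tied to k this way. Start at k = 2, θ = 334: P(X<569) ≈ 0.508.
Too low — raise k to concentrate. Iterating converges to k ≈ 7.67.
Then θ = 334/(7.67−1) ≈ 50.1.

k ≈ 7.67, θ ≈ 50.1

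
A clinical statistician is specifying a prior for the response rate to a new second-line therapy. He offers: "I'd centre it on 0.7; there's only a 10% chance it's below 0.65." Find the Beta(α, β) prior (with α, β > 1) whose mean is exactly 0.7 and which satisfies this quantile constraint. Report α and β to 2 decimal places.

With mean 0.7 fixed, write α = 0.7s, β = 0.3s where s = α+β.
Need P(θ < 0.65) = 0.1 under Beta(0.7s, 0.3s). Normal approximation: (q−m)/√(m(1−m)/s) ≈ z_{0.1} = -1.28, so s ≈ 0.7·0.3·(-1.28)²/(0.65−0.7)² = 138.0.
At s = 138.0: P(θ<0.65) ≈ 0.102. Adjusting to match 0.1 gives s ≈ 140.86.
So α = 0.7·140.86 ≈ 98.60, β = 0.3·140.86 ≈ 42.26.

α ≈ 98.60, β ≈ 42.26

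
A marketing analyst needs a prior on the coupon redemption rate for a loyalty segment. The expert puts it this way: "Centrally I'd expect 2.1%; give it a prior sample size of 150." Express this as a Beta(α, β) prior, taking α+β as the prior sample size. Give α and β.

Under the effective-sample-size interpretation, Beta(α, β) has prior mean α/(α+β) and prior sample size α+β.
So α+β = 150 and α/(α+β) = 0.021, giving α = 0.021·150 = 3.15 and β = 150 − 3.15 = 146.85.

α = 3.15, β = 146.85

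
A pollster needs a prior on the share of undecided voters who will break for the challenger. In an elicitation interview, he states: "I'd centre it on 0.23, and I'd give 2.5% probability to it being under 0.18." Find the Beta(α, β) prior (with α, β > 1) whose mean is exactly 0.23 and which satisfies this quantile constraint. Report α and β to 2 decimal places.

With mean 0.23 fixed, write α = 0.23s, β = 0.77s where s = α+β.
Need P(θ < 0.18) = 0.025 under Beta(0.23s, 0.77s). Normal approximation: (q−m)/√(m(1−m)/s) ≈ z_{0.025} = -1.96, so s ≈ 0.23·0.77·(-1.96)²/(0.18−0.23)² = 272.1.
At s = 272.1: P(θ<0.18) ≈ 0.020. Adjusting to match 0.025 gives s ≈ 249.40.
So α = 0.23·249.40 ≈ 57.36, β = 0.77·249.40 ≈ 192.04.

α ≈ 57.36, β ≈ 192.04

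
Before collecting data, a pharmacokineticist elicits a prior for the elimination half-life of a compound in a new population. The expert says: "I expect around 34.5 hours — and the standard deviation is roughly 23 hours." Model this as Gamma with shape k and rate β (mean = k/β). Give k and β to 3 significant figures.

k ≈ 2.25, β ≈ 0.0652

For Gamma(k, rate β): mean = k/β, variance = k/β², so CV = 1/√k.
CV = SD/mean = 23/34.5 = 0.6667, hence k = 1/CV² = 2.25.
Then β = k/mean = 2.25/34.5 = 0.0652.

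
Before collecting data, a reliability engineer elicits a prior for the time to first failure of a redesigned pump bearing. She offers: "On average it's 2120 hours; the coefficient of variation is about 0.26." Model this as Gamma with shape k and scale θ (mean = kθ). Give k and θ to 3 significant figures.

k ≈ 14.8, θ ≈ 143

For Gamma(k, scale θ): mean = kθ, variance = kθ², so CV = 1/√k.
CV = 0.26, hence k = 1/CV² = 14.8.
Then θ = mean/k = 2120/14.8 = 143.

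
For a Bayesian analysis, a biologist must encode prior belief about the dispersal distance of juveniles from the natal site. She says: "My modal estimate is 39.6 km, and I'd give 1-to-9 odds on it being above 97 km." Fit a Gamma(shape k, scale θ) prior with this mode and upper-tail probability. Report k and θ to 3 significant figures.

k ≈ 3.39, θ ≈ 16.5

Gamma(k,θ) with k>1 has mode (k−1)θ, so θ = 39.6/(k−1).
Need P(X < 97) = 0.9 with θ tied to k this way. Start at k = 2, θ = 39.6: P(X<97) ≈ 0.702.
Too low — raise k to concentrate. Iterating converges to k ≈ 3.39.
Then θ = 39.6/(3.39−1) ≈ 16.5.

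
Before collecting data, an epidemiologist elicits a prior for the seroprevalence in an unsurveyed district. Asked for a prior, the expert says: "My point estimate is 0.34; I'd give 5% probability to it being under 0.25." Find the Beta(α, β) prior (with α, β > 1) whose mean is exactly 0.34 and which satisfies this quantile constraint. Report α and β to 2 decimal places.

With mean 0.34 fixed, write α = 0.34s, β = 0.66s where s = α+β.
Need P(θ < 0.25) = 0.05 under Beta(0.34s, 0.66s). Normal approximation: (q−m)/√(m(1−m)/s) ≈ z_{0.05} = -1.64, so s ≈ 0.34·0.66·(-1.64)²/(0.25−0.34)² = 75.0.
At s = 75.0: P(θ<0.25) ≈ 0.044. Adjusting to match 0.05 gives s ≈ 69.79.
So α = 0.34·69.79 ≈ 23.73, β = 0.66·69.79 ≈ 46.06.

α ≈ 23.73, β ≈ 46.06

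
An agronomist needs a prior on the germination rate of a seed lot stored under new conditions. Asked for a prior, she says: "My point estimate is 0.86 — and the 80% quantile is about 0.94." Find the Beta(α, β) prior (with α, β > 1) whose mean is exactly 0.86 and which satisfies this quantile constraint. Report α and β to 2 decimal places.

With mean 0.86 fixed, write α = 0.86s, β = 0.14s where s = α+β.
Need P(θ < 0.94) = 0.8 under Beta(0.86s, 0.14s). Normal approximation: (q−m)/√(m(1−m)/s) ≈ z_{0.8} = 0.842, so s ≈ 0.86·0.14·(0.842)²/(0.94−0.86)² = 13.3.
At s = 13.3: P(θ<0.94) ≈ 0.800. Adjusting to match 0.8 gives s ≈ 13.33.
So α = 0.86·13.33 ≈ 11.47, β = 0.14·13.33 ≈ 1.87.

α ≈ 11.47, β ≈ 1.87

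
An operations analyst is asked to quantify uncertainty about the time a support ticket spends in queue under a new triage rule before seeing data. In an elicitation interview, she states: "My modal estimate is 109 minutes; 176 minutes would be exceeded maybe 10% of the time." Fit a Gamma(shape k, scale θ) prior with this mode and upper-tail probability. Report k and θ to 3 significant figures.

k ≈ 9.19, θ ≈ 13.3

Gamma(k,θ) with k>1 has mode (k−1)θ, so θ = 109/(k−1).
Need P(X < 176) = 0.9 with θ tied to k this way. Start at k = 2, θ = 109: P(X<176) ≈ 0.480.
Too low — raise k to concentrate. Iterating converges to k ≈ 9.19.
Then θ = 109/(9.19−1) ≈ 13.3.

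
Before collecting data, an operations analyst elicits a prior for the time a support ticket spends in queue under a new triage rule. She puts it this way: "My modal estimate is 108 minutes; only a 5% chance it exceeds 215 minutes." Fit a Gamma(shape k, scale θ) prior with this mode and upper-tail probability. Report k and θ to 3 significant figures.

k ≈ 6.85, θ ≈ 18.5

Gamma(k,θ) with k>1 has mode (k−1)θ, so θ = 108/(k−1).
Need P(X < 215) = 0.95 with θ tied to k this way. Start at k = 2, θ = 108: P(X<215) ≈ 0.591.
Too low — raise k to concentrate. Iterating converges to k ≈ 6.85.
Then θ = 108/(6.85−1) ≈ 18.5.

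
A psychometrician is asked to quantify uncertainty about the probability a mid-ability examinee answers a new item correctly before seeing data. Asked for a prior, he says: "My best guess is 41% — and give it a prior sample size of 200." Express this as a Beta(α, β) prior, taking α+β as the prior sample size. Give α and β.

Under the effective-sample-size interpretation, Beta(α, β) has prior mean α/(α+β) and prior sample size α+β.
So α+β = 200 and α/(α+β) = 0.41, giving α = 0.41·200 = 82 and β = 200 − 82 = 118.

α = 82, β = 118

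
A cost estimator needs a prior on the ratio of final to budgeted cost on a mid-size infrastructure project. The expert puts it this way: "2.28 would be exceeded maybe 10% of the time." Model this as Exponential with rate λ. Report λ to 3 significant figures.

P(T > 2.28) = e^(−λ·2.28) = 0.1, so λ = −ln(0.1)/2.28 = 1.01.

λ ≈ 1.01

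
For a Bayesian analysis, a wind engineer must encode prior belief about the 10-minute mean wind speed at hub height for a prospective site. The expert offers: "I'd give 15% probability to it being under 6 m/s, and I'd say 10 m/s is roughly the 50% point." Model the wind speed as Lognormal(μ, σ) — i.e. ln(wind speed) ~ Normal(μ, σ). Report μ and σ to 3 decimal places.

μ ≈ 2.303, σ ≈ 0.493

If T ~ Lognormal(μ,σ) then ln T ~ Normal(μ,σ), so the p-quantile of ln T is μ + z_p·σ.
ln(6) = 1.792 and ln(10) = 2.303; z_{0.15} = -1.036, z_{0.5} = 0.
σ = (2.303 − 1.792)/(0 − (-1.036)) = 0.493.
μ = 1.792 − (-1.036)·0.493 = 2.303.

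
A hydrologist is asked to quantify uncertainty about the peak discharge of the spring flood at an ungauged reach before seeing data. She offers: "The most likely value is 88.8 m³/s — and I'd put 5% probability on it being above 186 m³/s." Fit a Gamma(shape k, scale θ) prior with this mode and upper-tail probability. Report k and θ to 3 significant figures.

k ≈ 6.05, θ ≈ 17.6

Gamma(k,θ) with k>1 has mode (k−1)θ, so θ = 88.8/(k−1).
Need P(X < 186) = 0.95 with θ tied to k this way. Start at k = 2, θ = 88.8: P(X<186) ≈ 0.619.
Too low — raise k to concentrate. Iterating converges to k ≈ 6.05.
Then θ = 88.8/(6.05−1) ≈ 17.6.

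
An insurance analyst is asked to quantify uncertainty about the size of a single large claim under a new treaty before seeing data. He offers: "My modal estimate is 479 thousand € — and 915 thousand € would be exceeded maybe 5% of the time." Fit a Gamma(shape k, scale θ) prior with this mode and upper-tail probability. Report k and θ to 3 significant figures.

Gamma(k,θ) with k>1 has mode (k−1)θ, so θ = 479/(k−1).
Need P(X < 915) = 0.95 with θ tied to k this way. Start at k = 2, θ = 479: P(X<915) ≈ 0.569.
Too low — raise k to concentrate. Iterating converges to k ≈ 7.63.
Then θ = 479/(7.63−1) ≈ 72.2.

k ≈ 7.63, θ ≈ 72.2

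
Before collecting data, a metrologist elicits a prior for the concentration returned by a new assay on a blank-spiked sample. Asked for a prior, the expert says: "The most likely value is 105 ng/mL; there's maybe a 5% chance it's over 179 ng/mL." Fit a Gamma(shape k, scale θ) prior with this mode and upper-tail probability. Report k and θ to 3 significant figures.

Gamma(k,θ) with k>1 has mode (k−1)θ, so θ = 105/(k−1).
Need P(X < 179) = 0.95 with θ tied to k this way. Start at k = 2, θ = 105: P(X<179) ≈ 0.508.
Too low — raise k to concentrate. Iterating converges to k ≈ 10.8.
Then θ = 105/(10.8−1) ≈ 10.7.

k ≈ 10.8, θ ≈ 10.7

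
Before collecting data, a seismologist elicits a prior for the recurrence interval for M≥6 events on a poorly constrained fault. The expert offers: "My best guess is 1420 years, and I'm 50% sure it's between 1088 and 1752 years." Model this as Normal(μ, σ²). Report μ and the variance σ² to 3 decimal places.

μ = 1420.000, σ² = 242284.404

A symmetric 50% interval runs μ ± z·σ with z = 0.6745.
Half-width = 332, so σ = 332/0.6745 = 492.2239 and σ² = 242284.404.
μ is the stated best guess, 1420.000.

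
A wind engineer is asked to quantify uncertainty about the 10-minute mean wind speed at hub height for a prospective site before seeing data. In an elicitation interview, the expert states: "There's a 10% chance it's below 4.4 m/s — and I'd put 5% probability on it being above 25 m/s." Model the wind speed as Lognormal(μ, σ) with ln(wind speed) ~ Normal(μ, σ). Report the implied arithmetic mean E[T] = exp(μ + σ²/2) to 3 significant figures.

If T ~ Lognormal(μ,σ) then ln T ~ Normal(μ,σ), so the p-quantile of ln T is μ + z_p·σ.
ln(4.4) = 1.482 and ln(25) = 3.219; z_{0.1} = -1.282, z_{0.95} = 1.645.
σ = (3.219 − 1.482)/(1.645 − (-1.282)) = 0.594.
μ = 1.482 − (-1.282)·0.594 = 2.242.
E[T] = exp(μ + σ²/2) = exp(2.242 + 0.1762) = 11.2 m/s.

E[T] ≈ 11.2 m/s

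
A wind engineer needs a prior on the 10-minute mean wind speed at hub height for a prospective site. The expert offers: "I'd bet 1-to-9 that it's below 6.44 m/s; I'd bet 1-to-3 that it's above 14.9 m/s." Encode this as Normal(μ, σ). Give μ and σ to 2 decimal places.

For Normal(μ,σ), the p-quantile is μ + z_p·σ. Here z_{0.1} = -1.282, z_{0.75} = 0.6745.
So 6.44 = μ − 1.282σ and 14.9 = μ + 0.6745σ.
Subtracting: σ = (14.9 − 6.44)/(0.6745 − (-1.282)) = 4.33.
Then μ = 6.44 − (-1.282)·4.33 = 11.98.

μ = 11.98, σ = 4.33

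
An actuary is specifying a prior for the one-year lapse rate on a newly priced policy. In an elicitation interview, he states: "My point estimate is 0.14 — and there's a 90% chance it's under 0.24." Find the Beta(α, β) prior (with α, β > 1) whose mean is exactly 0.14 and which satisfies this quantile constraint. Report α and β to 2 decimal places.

α ≈ 3.00, β ≈ 18.45

With mean 0.14 fixed, write α = 0.14s, β = 0.86s where s = α+β.
Need P(θ < 0.24) = 0.9 under Beta(0.14s, 0.86s). Normal approximation: (q−m)/√(m(1−m)/s) ≈ z_{0.9} = 1.28, so s ≈ 0.14·0.86·(1.28)²/(0.24−0.14)² = 19.8.
At s = 19.8: P(θ<0.24) ≈ 0.893. Adjusting to match 0.9 gives s ≈ 21.45.
So α = 0.14·21.45 ≈ 3.00, β = 0.86·21.45 ≈ 18.45.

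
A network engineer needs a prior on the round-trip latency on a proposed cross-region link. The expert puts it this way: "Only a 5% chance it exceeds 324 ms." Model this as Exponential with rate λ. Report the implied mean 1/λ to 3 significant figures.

P(T > 324.0) = e^(−λ·324.0) = 0.05, so λ = −ln(0.05)/324.0 = 0.00925.
Mean = 1/λ = 108 ms.

mean ≈ 108 ms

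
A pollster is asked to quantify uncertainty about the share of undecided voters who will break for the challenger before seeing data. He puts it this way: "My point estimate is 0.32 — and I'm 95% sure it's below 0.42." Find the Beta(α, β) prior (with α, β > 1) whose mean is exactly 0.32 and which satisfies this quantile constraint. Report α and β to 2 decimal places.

α ≈ 19.84, β ≈ 42.15

With mean 0.32 fixed, write α = 0.32s, β = 0.68s where s = α+β.
Need P(θ < 0.42) = 0.95 under Beta(0.32s, 0.68s). Normal approximation: (q−m)/√(m(1−m)/s) ≈ z_{0.95} = 1.64, so s ≈ 0.32·0.68·(1.64)²/(0.42−0.32)² = 58.9.
At s = 58.9: P(θ<0.42) ≈ 0.946. Adjusting to match 0.95 gives s ≈ 61.99.
So α = 0.32·61.99 ≈ 19.84, β = 0.68·61.99 ≈ 42.15.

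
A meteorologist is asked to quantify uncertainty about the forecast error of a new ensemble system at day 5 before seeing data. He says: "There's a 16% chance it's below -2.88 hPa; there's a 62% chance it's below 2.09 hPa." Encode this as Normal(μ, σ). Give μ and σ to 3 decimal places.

For Normal(μ,σ), the p-quantile is μ + z_p·σ. Here z_{0.16} = -0.9945, z_{0.62} = 0.3055.
So -2.88 = μ − 0.9945σ and 2.09 = μ + 0.3055σ.
Subtracting: σ = (2.09 − -2.88)/(0.3055 − (-0.9945)) = 3.823.
Then μ = -2.88 − (-0.9945)·3.823 = 0.922.

μ = 0.922, σ = 3.823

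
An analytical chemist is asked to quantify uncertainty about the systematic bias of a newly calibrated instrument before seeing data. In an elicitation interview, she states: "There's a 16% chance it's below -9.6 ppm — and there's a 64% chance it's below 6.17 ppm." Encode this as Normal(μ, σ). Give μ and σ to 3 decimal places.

μ = 1.992, σ = 11.656

The p-quantile of Normal(μ,σ) is μ + z_p·σ, with z_{0.16} = -0.9945 and z_{0.64} = 0.3585.
Eliminate σ: μ = (z₂·x₁ − z₁·x₂)/(z₂ − z₁) = (0.3585·-9.6 − (-0.9945)·6.17)/1.353 = 1.992.
Then σ = (x₂ − x₁)/(z₂ − z₁) = (6.17 − -9.6)/1.353 = 11.656.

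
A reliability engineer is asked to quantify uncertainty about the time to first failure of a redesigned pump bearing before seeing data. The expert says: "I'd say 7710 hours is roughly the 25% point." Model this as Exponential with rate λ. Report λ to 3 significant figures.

λ ≈ 3.73e-05

P(T < 7710.0) = 1 − e^(−λ·7710.0) = 0.25, so λ = −ln(1−0.25)/7710.0 = −ln(0.75)/7710.0 = 3.73e-05.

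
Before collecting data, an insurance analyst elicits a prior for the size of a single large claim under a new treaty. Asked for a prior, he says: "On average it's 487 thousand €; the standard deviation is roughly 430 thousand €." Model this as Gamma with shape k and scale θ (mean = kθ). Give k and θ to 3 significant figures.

k ≈ 1.28, θ ≈ 380

For Gamma(k, scale θ): mean = kθ, variance = kθ², so CV = 1/√k.
CV = SD/mean = 430/487 = 0.883, hence k = 1/CV² = 1.28.
Then θ = mean/k = 487/1.28 = 380.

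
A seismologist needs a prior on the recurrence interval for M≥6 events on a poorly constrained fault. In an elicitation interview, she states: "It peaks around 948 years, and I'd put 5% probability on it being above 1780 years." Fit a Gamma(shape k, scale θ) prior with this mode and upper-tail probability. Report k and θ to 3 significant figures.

k ≈ 8.01, θ ≈ 135

Gamma(k,θ) with k>1 has mode (k−1)θ, so θ = 948/(k−1).
Need P(X < 1780) = 0.95 with θ tied to k this way. Start at k = 2, θ = 948: P(X<1780) ≈ 0.560.
Too low — raise k to concentrate. Iterating converges to k ≈ 8.01.
Then θ = 948/(8.01−1) ≈ 135.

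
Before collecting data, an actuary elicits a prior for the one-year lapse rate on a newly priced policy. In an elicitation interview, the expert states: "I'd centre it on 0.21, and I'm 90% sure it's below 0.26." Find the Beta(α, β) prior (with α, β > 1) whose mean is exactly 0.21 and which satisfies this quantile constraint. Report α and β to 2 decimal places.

α ≈ 23.74, β ≈ 89.32

With mean 0.21 fixed, write α = 0.21s, β = 0.79s where s = α+β.
Need P(θ < 0.26) = 0.9 under Beta(0.21s, 0.79s). Normal approximation: (q−m)/√(m(1−m)/s) ≈ z_{0.9} = 1.28, so s ≈ 0.21·0.79·(1.28)²/(0.26−0.21)² = 109.0.
At s = 109.0: P(θ<0.26) ≈ 0.896. Adjusting to match 0.9 gives s ≈ 113.07.
So α = 0.21·113.07 ≈ 23.74, β = 0.79·113.07 ≈ 89.32.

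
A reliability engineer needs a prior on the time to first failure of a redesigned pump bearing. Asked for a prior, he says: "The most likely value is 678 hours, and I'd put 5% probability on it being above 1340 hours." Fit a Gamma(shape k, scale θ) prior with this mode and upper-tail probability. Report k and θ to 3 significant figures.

Gamma(k,θ) with k>1 has mode (k−1)θ, so θ = 678/(k−1).
Need P(X < 1340) = 0.95 with θ tied to k this way. Start at k = 2, θ = 678: P(X<1340) ≈ 0.588.
Too low — raise k to concentrate. Iterating converges to k ≈ 6.98.
Then θ = 678/(6.98−1) ≈ 113.

k ≈ 6.98, θ ≈ 113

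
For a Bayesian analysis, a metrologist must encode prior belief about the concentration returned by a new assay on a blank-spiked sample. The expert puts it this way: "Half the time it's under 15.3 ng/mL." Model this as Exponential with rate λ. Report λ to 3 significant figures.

Exponential median = ln 2 / λ, so λ = ln 2 / 15.3 = 0.0453.

λ ≈ 0.0453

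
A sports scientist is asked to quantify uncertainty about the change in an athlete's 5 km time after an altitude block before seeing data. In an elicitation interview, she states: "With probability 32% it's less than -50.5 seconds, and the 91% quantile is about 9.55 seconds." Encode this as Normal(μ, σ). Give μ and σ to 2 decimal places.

μ = -34.97, σ = 33.21

The p-quantile of Normal(μ,σ) is μ + z_p·σ, with z_{0.32} = -0.4677 and z_{0.91} = 1.341.
Eliminate σ: μ = (z₂·x₁ − z₁·x₂)/(z₂ − z₁) = (1.341·-50.5 − (-0.4677)·9.55)/1.808 = -34.97.
Then σ = (x₂ − x₁)/(z₂ − z₁) = (9.55 − -50.5)/1.808 = 33.21.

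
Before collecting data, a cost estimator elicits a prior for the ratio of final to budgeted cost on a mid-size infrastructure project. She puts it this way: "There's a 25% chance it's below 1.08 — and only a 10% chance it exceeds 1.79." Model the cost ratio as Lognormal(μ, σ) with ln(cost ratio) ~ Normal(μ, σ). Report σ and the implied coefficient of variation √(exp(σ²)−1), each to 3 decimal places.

If T ~ Lognormal(μ,σ) then ln T ~ Normal(μ,σ), so the p-quantile of ln T is μ + z_p·σ.
ln(1.08) = 0.07696 and ln(1.79) = 0.5822; z_{0.25} = -0.6745, z_{0.9} = 1.282.
σ = (0.5822 − 0.07696)/(1.282 − (-0.6745)) = 0.258.
μ = 0.07696 − (-0.6745)·0.258 = 0.251.
CV = √(exp(σ²)−1) = √(exp(0.0667)−1) = 0.263.

σ ≈ 0.258, CV ≈ 0.263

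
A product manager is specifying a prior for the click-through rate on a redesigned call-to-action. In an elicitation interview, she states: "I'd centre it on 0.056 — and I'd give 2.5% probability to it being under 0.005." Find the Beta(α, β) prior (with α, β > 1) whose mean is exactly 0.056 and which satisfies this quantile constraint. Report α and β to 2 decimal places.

α ≈ 1.64, β ≈ 27.57

With mean 0.056 fixed, write α = 0.056s, β = 0.944s where s = α+β.
Need P(θ < 0.005) = 0.025 under Beta(0.056s, 0.944s). Normal approximation: (q−m)/√(m(1−m)/s) ≈ z_{0.025} = -1.96, so s ≈ 0.056·0.944·(-1.96)²/(0.005−0.056)² = 78.1.
At s = 78.1: P(θ<0.005) ≈ 0.000. Adjusting to match 0.025 gives s ≈ 29.21.
So α = 0.056·29.21 ≈ 1.64, β = 0.944·29.21 ≈ 27.57.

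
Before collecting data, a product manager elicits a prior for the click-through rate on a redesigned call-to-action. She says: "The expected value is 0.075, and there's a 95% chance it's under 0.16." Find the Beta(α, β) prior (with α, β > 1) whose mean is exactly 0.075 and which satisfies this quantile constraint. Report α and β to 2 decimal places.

With mean 0.075 fixed, write α = 0.075s, β = 0.925s where s = α+β.
Need P(θ < 0.16) = 0.95 under Beta(0.075s, 0.925s). Normal approximation: (q−m)/√(m(1−m)/s) ≈ z_{0.95} = 1.64, so s ≈ 0.075·0.925·(1.64)²/(0.16−0.075)² = 26.0.
At s = 26.0: P(θ<0.16) ≈ 0.931. Adjusting to match 0.95 gives s ≈ 33.95.
So α = 0.075·33.95 ≈ 2.55, β = 0.925·33.95 ≈ 31.40.

α ≈ 2.55, β ≈ 31.40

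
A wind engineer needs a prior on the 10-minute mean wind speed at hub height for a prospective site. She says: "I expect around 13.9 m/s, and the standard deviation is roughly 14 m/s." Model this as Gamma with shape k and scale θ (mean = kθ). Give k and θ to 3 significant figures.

For Gamma(k, scale θ): mean = kθ, variance = kθ², so CV = 1/√k.
CV = SD/mean = 14/13.9 = 1.007, hence k = 1/CV² = 0.986.
Then θ = mean/k = 13.9/0.986 = 14.1.

k ≈ 0.986, θ ≈ 14.1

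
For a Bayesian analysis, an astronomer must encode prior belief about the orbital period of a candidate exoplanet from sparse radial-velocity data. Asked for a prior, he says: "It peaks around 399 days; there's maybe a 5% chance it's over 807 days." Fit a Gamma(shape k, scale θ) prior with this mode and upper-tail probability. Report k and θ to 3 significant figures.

k ≈ 6.58, θ ≈ 71.5

Gamma(k,θ) with k>1 has mode (k−1)θ, so θ = 399/(k−1).
Need P(X < 807) = 0.95 with θ tied to k this way. Start at k = 2, θ = 399: P(X<807) ≈ 0.600.
Too low — raise k to concentrate. Iterating converges to k ≈ 6.58.
Then θ = 399/(6.58−1) ≈ 71.5.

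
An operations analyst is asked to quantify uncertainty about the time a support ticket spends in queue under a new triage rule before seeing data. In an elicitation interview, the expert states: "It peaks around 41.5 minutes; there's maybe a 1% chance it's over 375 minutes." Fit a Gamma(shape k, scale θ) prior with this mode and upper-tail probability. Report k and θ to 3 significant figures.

Gamma(k,θ) with k>1 has mode (k−1)θ, so θ = 41.5/(k−1).
Need P(X < 375) = 0.99 with θ tied to k this way. Start at k = 2, θ = 41.5: P(X<375) ≈ 0.999.
Too high — lower k to spread out. Iterating converges to k ≈ 1.66.
Then θ = 41.5/(1.66−1) ≈ 62.5.

k ≈ 1.66, θ ≈ 62.5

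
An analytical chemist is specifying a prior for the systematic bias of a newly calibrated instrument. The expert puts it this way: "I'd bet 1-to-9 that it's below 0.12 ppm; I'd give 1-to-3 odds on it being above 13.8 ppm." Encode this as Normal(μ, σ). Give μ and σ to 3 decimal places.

μ = 9.083, σ = 6.994

For Normal(μ,σ), the p-quantile is μ + z_p·σ. Here z_{0.1} = -1.282, z_{0.75} = 0.6745.
So 0.12 = μ − 1.282σ and 13.8 = μ + 0.6745σ.
Subtracting: σ = (13.8 − 0.12)/(0.6745 − (-1.282)) = 6.994.
Then μ = 0.12 − (-1.282)·6.994 = 9.083.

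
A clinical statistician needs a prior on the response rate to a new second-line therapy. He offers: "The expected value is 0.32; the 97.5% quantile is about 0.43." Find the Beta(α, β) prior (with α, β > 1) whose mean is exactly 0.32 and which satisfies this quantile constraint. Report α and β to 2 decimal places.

α ≈ 23.59, β ≈ 50.14

With mean 0.32 fixed, write α = 0.32s, β = 0.68s where s = α+β.
Need P(θ < 0.43) = 0.975 under Beta(0.32s, 0.68s). Normal approximation: (q−m)/√(m(1−m)/s) ≈ z_{0.975} = 1.96, so s ≈ 0.32·0.68·(1.96)²/(0.43−0.32)² = 69.1.
At s = 69.1: P(θ<0.43) ≈ 0.971. Adjusting to match 0.975 gives s ≈ 73.73.
So α = 0.32·73.73 ≈ 23.59, β = 0.68·73.73 ≈ 50.14.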